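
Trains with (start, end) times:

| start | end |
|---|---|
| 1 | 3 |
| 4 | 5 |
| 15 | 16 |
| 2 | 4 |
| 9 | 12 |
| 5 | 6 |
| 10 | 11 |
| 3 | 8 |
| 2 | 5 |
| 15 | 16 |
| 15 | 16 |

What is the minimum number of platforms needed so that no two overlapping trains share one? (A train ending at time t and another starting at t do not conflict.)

3

starts: [1, 2, 2, 3, 4, 5, 9, 10, 15, 15, 15]
ends:   [3, 4, 5, 5, 6, 8, 11, 12, 16, 16, 16]
s1→1 s2→2 s2→3  — peak 3.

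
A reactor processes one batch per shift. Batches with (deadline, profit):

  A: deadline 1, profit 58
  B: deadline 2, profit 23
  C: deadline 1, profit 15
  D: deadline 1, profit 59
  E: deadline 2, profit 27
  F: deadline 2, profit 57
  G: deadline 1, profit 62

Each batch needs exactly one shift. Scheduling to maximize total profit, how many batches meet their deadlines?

Profit order: G=62 D=59 A=58 F=57 E=27 B=23 C=15
Assign: G→slot 1, D skipped, A skipped, F→slot 2, E skipped, B skipped, C skipped.
Slots: [1:G] [2:F]
2 of 7 scheduled.

2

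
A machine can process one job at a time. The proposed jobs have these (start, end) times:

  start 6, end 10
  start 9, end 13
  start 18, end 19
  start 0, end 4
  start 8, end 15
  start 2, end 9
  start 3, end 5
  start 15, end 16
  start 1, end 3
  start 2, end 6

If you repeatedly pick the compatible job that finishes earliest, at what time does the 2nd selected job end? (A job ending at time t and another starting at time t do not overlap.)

5

Order by finish time; keep every interval that doesn't clash with the previous kept one.
By end time: (1,3), (0,4), (3,5), (2,6), (2,9), (6,10), (9,13), (8,15), (15,16), (18,19).
Pick (1,3); next start ≥ 3 → (3,5); next start ≥ 5 → (6,10); next start ≥ 10 → (15,16); next start ≥ 16 → (18,19).
Selected: (1,3) (3,5) (6,10) (15,16) (18,19)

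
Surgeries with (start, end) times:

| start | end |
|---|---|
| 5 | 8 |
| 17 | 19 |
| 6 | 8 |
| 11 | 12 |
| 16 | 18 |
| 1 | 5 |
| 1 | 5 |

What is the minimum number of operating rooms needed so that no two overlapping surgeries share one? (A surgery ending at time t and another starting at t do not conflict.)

The answer is the maximum number of intervals overlapping at any instant.
Events (time:±→running): 1:+→1 1:+→2 … peak 2.

2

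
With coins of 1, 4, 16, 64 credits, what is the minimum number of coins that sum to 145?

4

145 = 2×64 + 1×16 + 1×1
Total coins = 2 + 1 + 1 = 4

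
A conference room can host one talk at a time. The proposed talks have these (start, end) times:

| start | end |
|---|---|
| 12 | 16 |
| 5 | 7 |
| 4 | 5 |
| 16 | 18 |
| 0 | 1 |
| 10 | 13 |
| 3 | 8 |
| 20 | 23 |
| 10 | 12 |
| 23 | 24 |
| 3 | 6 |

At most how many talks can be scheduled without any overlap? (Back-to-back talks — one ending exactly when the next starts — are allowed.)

8

Sort by end time and greedily take each interval whose start is ≥ the last chosen end.
By end time: (0,1), (4,5), (3,6), (5,7), (3,8), (10,12), (10,13), (12,16), (16,18), (20,23), (23,24).
Pick (0,1); next start ≥ 1 → (4,5); next start ≥ 5 → (5,7); next start ≥ 7 → (10,12); next start ≥ 12 → (12,16); next start ≥ 16 → (16,18); next start ≥ 18 → (20,23); next start ≥ 23 → (23,24).
Selected 8 talks.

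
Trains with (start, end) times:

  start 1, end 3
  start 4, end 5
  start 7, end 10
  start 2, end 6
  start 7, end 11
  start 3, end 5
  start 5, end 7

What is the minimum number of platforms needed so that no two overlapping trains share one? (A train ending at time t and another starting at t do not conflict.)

The answer is the maximum number of intervals overlapping at any instant.
starts: [1, 2, 3, 4, 5, 7, 7]
ends:   [3, 5, 5, 6, 7, 10, 11]
s1→1 s2→2 e3→1 s3→2 s4→3  — peak 3.

3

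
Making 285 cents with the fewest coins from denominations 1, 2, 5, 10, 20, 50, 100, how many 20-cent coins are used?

1

Use the largest denomination that fits, subtract, and repeat.
285 = 2×100 + 1×50 + 1×20 + 1×10 + 1×5
Count of 20: 1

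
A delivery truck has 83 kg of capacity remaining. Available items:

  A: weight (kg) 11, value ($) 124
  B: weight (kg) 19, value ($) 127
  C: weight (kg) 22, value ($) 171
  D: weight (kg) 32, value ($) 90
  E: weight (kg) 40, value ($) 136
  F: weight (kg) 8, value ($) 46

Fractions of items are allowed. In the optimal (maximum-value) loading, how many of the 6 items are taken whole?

Sort by value per unit weight and fill in that order.
Ratios (sorted): A 11.27, C 7.77, B 6.68, F 5.75, E 3.40, D 2.81
take A (11 @ 124); take C (22 @ 171); take B (19 @ 127); take F (8 @ 46); take 23/40 of E → 78.20. Capacity used 83/83.
4 item(s) taken whole; one partial (take 23/40 of E).

4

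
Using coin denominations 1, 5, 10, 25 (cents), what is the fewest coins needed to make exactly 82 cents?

6

Use the largest denomination that fits, subtract, and repeat.
82 = 3×25 + 1×5 + 2×1
Total coins = 3 + 1 + 2 = 6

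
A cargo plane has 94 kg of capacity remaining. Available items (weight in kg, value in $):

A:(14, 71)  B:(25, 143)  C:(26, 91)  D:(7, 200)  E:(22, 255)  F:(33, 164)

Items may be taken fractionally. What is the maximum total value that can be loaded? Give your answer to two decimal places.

Sort by value per unit weight and fill in that order.
Ratios (sorted): D 28.57, E 11.59, B 5.72, A 5.07, F 4.97, C 3.50
take D (7 @ 200); take E (22 @ 255); take B (25 @ 143); take A (14 @ 71); take 26/33 of F → 129.21. Capacity used 94/94.
Total value = 798.21

798.21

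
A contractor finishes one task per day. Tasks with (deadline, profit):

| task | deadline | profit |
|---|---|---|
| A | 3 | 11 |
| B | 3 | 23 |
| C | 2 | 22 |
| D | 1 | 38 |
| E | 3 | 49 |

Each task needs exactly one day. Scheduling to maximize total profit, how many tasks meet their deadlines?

3

Profit order: E=49 D=38 B=23 C=22 A=11
Assign: E→slot 3, D→slot 1, B→slot 2, C skipped, A skipped.
Slots: [1:D] [2:B] [3:E]
3 of 5 scheduled.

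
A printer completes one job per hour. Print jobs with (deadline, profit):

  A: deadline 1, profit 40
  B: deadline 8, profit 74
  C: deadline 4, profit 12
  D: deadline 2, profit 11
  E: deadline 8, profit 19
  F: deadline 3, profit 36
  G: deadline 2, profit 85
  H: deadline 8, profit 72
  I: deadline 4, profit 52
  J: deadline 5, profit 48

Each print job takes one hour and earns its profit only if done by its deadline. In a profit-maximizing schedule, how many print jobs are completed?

Profit order: G=85 B=74 H=72 I=52 J=48 A=40 F=36 E=19 C=12 D=11
Assign: G→slot 2, B→slot 8, H→slot 7, I→slot 4, J→slot 5, A→slot 1, F→slot 3, E→slot 6, C skipped, D skipped.
Slots: [1:A] [2:G] [3:F] [4:I] [5:J] [6:E] [7:H] [8:B]
8 of 10 scheduled.

8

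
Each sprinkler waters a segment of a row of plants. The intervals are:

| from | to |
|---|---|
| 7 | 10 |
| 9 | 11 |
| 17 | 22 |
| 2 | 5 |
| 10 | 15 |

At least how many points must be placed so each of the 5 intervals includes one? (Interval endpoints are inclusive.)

3

By right end: [2,5]  [7,10]  [9,11]  [10,15]  [17,22]
[2,5] uncovered → point at 5; [7,10] uncovered → point at 10; [17,22] uncovered → point at 22.
Points: 5, 10, 22 (3 total).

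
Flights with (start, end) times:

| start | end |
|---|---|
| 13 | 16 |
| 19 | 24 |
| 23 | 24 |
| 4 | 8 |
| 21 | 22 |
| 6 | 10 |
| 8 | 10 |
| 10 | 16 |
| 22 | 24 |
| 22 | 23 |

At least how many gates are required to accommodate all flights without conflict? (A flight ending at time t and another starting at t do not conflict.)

starts: [4, 6, 8, 10, 13, 19, 21, 22, 22, 23]
ends:   [8, 10, 10, 16, 16, 22, 23, 24, 24, 24]
s4→1 s6→2 e8→1 s8→2 e10→1 e10→0 s10→1 s13→2 e16→1 e16→0 s19→1 s21→2 e22→1 s22→2 s22→3  — peak 3.

3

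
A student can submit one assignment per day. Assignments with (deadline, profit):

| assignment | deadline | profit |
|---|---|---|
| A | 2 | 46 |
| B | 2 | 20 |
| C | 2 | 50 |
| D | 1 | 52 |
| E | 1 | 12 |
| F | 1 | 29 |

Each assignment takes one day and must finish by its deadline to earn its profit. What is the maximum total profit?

Profit order: D=52 C=50 A=46 F=29 B=20 E=12
Assign: D→slot 1, C→slot 2, A skipped, F skipped, B skipped, E skipped.
Slots: [1:D] [2:C]
Profit = 52 + 50 = 102

102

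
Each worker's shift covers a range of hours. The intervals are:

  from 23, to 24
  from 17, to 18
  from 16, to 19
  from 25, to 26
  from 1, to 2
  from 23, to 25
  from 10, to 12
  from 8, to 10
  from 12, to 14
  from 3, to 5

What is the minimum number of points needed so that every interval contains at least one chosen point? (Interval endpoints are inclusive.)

7

By right end: [1,2]  [3,5]  [8,10]  [10,12]  [12,14]  [17,18]  [16,19]  [23,24]  [23,25]  [25,26]
[1,2] uncovered → point at 2; [3,5] uncovered → point at 5; [8,10] uncovered → point at 10; [12,14] uncovered → point at 14; [17,18] uncovered → point at 18; [23,24] uncovered → point at 24; [25,26] uncovered → point at 26.
Points: 2, 5, 10, 14, 18, 24, 26 (7 total).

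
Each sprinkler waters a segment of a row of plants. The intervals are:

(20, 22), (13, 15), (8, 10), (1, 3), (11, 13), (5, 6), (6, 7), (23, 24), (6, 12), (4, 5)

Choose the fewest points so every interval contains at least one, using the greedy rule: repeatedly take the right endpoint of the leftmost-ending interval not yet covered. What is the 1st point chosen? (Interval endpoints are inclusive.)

Sort by right endpoint; whenever an interval is uncovered, place a point at its right end.
Sorted: [1,3] [4,5] [5,6] [6,7] [8,10] [6,12] [11,13] [13,15] [20,22] [23,24]
{[1,3]} hit by 3; {[4,5],[5,6]} hit by 5; {[6,7]} hit by 7; {[8,10],[6,12]} hit by 10; {[11,13],[13,15]} hit by 13; {[20,22]} hit by 22; {[23,24]} hit by 24.
Points: 3, 5, 7, 10, 13, 22, 24 (7 total).

3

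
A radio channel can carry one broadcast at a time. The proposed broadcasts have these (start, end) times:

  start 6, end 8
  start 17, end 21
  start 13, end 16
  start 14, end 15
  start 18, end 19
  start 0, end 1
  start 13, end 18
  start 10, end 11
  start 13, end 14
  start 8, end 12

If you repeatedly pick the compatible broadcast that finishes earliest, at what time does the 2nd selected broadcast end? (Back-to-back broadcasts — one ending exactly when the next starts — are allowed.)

Greedy by earliest finish: after sorting by end time, pick each interval compatible with the last pick.
By end time: (0,1), (6,8), (10,11), (8,12), (13,14), (14,15), (13,16), (13,18), (18,19), (17,21).
Pick (0,1); next start ≥ 1 → (6,8); next start ≥ 8 → (10,11); next start ≥ 11 → (13,14); next start ≥ 14 → (14,15); next start ≥ 15 → (18,19).
Selected: (0,1) (6,8) (10,11) (13,14) (14,15) (18,19)

8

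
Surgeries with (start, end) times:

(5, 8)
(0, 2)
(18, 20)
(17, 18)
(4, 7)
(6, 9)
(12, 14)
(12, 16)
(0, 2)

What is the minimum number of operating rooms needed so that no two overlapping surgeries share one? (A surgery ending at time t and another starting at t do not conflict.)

Events (time:±→running): 0:+→1 0:+→2 2:-→1 2:-→0 4:+→1 5:+→2 6:+→3 … peak 3.

3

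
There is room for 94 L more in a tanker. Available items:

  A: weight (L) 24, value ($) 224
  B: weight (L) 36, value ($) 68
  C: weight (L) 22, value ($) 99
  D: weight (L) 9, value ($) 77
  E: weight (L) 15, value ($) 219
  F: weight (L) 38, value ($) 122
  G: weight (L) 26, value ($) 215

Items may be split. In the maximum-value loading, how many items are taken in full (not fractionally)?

Order: E (219/15=14.60) > A (224/24=9.33) > D (77/9=8.56) > G (215/26=8.27) > C (99/22=4.50) > F (122/38=3.21) > B (68/36=1.89)
Fill: take E (15 @ 219) → take A (24 @ 224) → take D (9 @ 77) → take G (26 @ 215) → take 20/22 of C → 90.00; 94/94 used.
4 item(s) taken whole; one partial (take 20/22 of C).

4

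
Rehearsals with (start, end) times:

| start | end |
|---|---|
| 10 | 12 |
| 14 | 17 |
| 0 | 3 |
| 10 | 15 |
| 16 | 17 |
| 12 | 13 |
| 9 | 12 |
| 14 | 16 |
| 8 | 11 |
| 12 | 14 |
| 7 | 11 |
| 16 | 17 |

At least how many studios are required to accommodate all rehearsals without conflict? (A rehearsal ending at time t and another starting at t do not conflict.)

starts: [0, 7, 8, 9, 10, 10, 12, 12, 14, 14, 16, 16]
ends:   [3, 11, 11, 12, 12, 13, 14, 15, 16, 17, 17, 17]
s0→1 e3→0 s7→1 s8→2 s9→3 s10→4 s10→5  — peak 5.

5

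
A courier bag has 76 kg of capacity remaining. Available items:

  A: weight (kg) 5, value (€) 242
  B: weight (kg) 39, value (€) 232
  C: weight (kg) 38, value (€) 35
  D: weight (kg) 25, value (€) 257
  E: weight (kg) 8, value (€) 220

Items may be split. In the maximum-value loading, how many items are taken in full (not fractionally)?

3

Sort by value per unit weight and fill in that order.
Order: A (242/5=48.40) > E (220/8=27.50) > D (257/25=10.28) > B (232/39=5.95) > C (35/38=0.92)
Fill: take A (5 @ 242) → take E (8 @ 220) → take D (25 @ 257) → take 38/39 of B → 226.05; 76/76 used.
3 item(s) taken whole; one partial (take 38/39 of B).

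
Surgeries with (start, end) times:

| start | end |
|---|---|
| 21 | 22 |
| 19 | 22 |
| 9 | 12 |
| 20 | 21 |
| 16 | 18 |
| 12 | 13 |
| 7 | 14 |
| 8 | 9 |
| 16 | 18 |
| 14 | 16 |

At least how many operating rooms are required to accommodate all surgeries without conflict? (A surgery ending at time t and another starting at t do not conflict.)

starts: [7, 8, 9, 12, 14, 16, 16, 19, 20, 21]
ends:   [9, 12, 13, 14, 16, 18, 18, 21, 22, 22]
s7→1 s8→2  — peak 2.

2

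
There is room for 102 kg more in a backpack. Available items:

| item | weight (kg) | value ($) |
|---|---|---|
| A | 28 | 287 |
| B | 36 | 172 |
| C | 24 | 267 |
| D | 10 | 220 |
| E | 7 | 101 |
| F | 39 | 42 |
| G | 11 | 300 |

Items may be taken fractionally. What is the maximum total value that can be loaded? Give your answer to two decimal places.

1280.11

Greedy by value/weight ratio, highest first.
Ratios (sorted): G 27.27, D 22.00, E 14.43, C 11.12, A 10.25, B 4.78, F 1.08
take G (11 @ 300); take D (10 @ 220); take E (7 @ 101); take C (24 @ 267); take A (28 @ 287); take 22/36 of B → 105.11. Capacity used 102/102.
Total value = 1280.11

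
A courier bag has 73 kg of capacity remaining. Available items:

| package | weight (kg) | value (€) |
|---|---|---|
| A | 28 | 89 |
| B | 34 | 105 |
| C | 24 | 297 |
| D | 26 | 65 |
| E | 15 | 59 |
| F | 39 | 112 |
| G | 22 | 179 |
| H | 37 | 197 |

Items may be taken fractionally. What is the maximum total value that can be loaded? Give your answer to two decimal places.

619.76

Sort by value per unit weight and fill in that order.
Ratios (sorted): C 12.38, G 8.14, H 5.32, E 3.93, A 3.18, B 3.09, F 2.87, D 2.50
take C (24 @ 297); take G (22 @ 179); take 27/37 of H → 143.76. Capacity used 73/73.
Total value = 619.76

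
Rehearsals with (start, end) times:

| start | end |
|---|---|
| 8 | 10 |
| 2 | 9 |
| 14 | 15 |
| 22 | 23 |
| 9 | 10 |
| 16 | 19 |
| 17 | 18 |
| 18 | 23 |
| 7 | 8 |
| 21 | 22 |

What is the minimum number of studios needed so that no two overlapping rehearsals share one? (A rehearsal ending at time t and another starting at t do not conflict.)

2

starts: [2, 7, 8, 9, 14, 16, 17, 18, 21, 22]
ends:   [8, 9, 10, 10, 15, 18, 19, 22, 23, 23]
s2→1 s7→2  — peak 2.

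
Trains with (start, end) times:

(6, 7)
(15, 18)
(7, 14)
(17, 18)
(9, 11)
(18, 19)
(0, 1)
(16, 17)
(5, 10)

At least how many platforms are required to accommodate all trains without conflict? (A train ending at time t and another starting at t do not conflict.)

starts: [0, 5, 6, 7, 9, 15, 16, 17, 18]
ends:   [1, 7, 10, 11, 14, 17, 18, 18, 19]
s0→1 e1→0 s5→1 s6→2 e7→1 s7→2 s9→3  — peak 3.

3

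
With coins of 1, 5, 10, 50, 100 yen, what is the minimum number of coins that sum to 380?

7

380 − 3×100→80 − 1×50→30 − 3×10→0
Total coins = 3 + 1 + 3 = 7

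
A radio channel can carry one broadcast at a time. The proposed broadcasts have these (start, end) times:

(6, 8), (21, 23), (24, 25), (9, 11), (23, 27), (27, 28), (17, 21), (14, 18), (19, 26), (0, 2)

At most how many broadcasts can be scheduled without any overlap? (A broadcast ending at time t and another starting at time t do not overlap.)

7

Greedy by earliest finish: after sorting by end time, pick each interval compatible with the last pick.
By end time: (0,2), (6,8), (9,11), (14,18), (17,21), (21,23), (24,25), (19,26), (23,27), (27,28).
Pick (0,2); next start ≥ 2 → (6,8); next start ≥ 8 → (9,11); next start ≥ 11 → (14,18); next start ≥ 18 → (21,23); next start ≥ 23 → (24,25); next start ≥ 25 → (27,28).
Selected 7 broadcasts.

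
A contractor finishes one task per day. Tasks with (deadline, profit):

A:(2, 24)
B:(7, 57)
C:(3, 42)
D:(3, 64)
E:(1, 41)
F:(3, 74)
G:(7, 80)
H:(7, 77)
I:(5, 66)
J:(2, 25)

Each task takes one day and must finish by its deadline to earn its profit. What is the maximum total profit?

Profit order: G=80 H=77 F=74 I=66 D=64 B=57 C=42 E=41 J=25 A=24
Assign: G→slot 7, H→slot 6, F→slot 3, I→slot 5, D→slot 2, B→slot 4, C→slot 1, E skipped, J skipped, A skipped.
Slots: [1:C] [2:D] [3:F] [4:B] [5:I] [6:H] [7:G]
Profit = 42 + 64 + 74 + 57 + 66 + 77 + 80 = 460

460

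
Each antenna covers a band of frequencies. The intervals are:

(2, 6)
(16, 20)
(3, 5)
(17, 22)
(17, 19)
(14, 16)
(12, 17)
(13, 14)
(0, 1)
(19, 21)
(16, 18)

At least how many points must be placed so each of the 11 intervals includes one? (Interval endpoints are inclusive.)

By right end: [0,1]  [3,5]  [2,6]  [13,14]  [14,16]  [12,17]  [16,18]  [17,19]  [16,20]  [19,21]  [17,22]
[0,1] uncovered → point at 1; [3,5] uncovered → point at 5; [13,14] uncovered → point at 14; [16,18] uncovered → point at 18; [19,21] uncovered → point at 21.
Points: 1, 5, 14, 18, 21 (5 total).

5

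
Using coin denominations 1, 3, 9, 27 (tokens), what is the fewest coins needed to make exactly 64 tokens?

Use the largest denomination that fits, subtract, and repeat.
64 − 2×27→10 − 1×9→1 − 1×1→0
Total coins = 2 + 1 + 1 = 4

4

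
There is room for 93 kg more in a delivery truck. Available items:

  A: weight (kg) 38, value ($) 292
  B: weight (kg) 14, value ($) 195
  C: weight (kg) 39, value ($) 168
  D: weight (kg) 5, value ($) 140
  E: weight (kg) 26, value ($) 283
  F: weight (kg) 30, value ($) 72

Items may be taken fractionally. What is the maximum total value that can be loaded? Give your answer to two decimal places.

Order: D (140/5=28.00) > B (195/14=13.93) > E (283/26=10.88) > A (292/38=7.68) > C (168/39=4.31) > F (72/30=2.40)
Fill: take D (5 @ 140) → take B (14 @ 195) → take E (26 @ 283) → take A (38 @ 292) → take 10/39 of C → 43.08; 93/93 used.
Total value = 953.08

953.08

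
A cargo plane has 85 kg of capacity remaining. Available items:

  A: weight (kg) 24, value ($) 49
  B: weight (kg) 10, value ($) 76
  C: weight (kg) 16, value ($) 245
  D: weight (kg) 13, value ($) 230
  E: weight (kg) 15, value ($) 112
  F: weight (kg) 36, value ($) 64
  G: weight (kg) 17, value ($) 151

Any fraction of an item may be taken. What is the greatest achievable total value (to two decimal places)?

Ratios (sorted): D 17.69, C 15.31, G 8.88, B 7.60, E 7.47, A 2.04, F 1.78
take D (13 @ 230); take C (16 @ 245); take G (17 @ 151); take B (10 @ 76); take E (15 @ 112); take 14/24 of A → 28.58. Capacity used 85/85.
Total value = 842.58

842.58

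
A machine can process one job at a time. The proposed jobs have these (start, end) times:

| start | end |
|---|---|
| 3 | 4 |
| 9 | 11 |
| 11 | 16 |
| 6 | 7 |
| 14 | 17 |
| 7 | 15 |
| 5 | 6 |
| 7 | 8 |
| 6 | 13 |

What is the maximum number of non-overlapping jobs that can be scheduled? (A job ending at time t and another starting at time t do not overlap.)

By end time: (3,4), (5,6), (6,7), (7,8), (9,11), (6,13), (7,15), (11,16), (14,17).
Pick (3,4); next start ≥ 4 → (5,6); next start ≥ 6 → (6,7); next start ≥ 7 → (7,8); next start ≥ 8 → (9,11); next start ≥ 11 → (11,16).
Selected 6 jobs.

6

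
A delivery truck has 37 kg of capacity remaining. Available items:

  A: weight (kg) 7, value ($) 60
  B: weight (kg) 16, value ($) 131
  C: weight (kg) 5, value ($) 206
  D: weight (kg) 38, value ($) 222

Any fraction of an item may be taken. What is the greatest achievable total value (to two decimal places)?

449.58

Sort by value per unit weight and fill in that order.
Ratios (sorted): C 41.20, A 8.57, B 8.19, D 5.84
take C (5 @ 206); take A (7 @ 60); take B (16 @ 131); take 9/38 of D → 52.58. Capacity used 37/37.
Total value = 449.58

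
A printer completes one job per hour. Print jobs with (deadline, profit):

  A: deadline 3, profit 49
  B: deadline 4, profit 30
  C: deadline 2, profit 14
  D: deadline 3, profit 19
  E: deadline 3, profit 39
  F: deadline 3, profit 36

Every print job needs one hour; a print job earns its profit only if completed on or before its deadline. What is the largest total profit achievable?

154

Take jobs in profit order; each goes to the latest open slot no later than its deadline.
By profit: A(d3,49), E(d3,39), F(d3,36), B(d4,30), D(d3,19), C(d2,14)
A→slot 3; E→slot 2; F→slot 1; B→slot 4; D skipped; C skipped.
Profit = 36 + 39 + 49 + 30 = 154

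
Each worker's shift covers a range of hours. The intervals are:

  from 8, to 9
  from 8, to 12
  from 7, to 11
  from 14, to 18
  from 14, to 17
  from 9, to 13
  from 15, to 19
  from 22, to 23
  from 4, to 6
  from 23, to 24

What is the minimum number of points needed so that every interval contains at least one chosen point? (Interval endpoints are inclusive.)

Process intervals by earliest right end; each time one isn't hit yet, stab at its right endpoint.
By right end: [4,6]  [8,9]  [7,11]  [8,12]  [9,13]  [14,17]  [14,18]  [15,19]  [22,23]  [23,24]
[4,6] uncovered → point at 6; [8,9] uncovered → point at 9; [14,17] uncovered → point at 17; [22,23] uncovered → point at 23.
Points: 6, 9, 17, 23 (4 total).

4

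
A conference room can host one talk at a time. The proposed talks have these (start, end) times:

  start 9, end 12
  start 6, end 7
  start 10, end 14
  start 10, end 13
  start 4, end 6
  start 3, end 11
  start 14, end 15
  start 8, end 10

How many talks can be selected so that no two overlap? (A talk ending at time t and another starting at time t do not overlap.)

Sort by end time and greedily take each interval whose start is ≥ the last chosen end.
By end time: (4,6), (6,7), (8,10), (3,11), (9,12), (10,13), (10,14), (14,15).
Pick (4,6); next start ≥ 6 → (6,7); next start ≥ 7 → (8,10); next start ≥ 10 → (10,13); next start ≥ 13 → (14,15).
Selected 5 talks.

5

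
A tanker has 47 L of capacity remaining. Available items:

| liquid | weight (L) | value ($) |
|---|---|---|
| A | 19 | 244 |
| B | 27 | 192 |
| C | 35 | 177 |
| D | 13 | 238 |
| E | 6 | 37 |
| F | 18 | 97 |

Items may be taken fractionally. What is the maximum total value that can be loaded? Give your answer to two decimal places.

Ratios (sorted): D 18.31, A 12.84, B 7.11, E 6.17, F 5.39, C 5.06
take D (13 @ 238); take A (19 @ 244); take 15/27 of B → 106.67. Capacity used 47/47.
Total value = 588.67

588.67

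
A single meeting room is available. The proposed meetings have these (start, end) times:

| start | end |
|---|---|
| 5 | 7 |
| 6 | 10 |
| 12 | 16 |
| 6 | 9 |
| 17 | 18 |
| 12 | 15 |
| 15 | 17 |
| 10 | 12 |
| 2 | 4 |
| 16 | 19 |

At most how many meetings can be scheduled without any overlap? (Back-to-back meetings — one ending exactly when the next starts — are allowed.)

6

Sorted by end: (2,4)  (5,7)  (6,9)  (6,10)  (10,12)  (12,15)  (12,16)  (15,17)  (17,18)  (16,19)
take (2,4); take (5,7); take (10,12); take (12,15); take (15,17); take (17,18).
Selected 6 meetings.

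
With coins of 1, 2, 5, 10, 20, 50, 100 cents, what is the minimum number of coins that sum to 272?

Use the largest denomination that fits, subtract, and repeat.
272 − 2×100→72 − 1×50→22 − 1×20→2 − 1×2→0
Total coins = 2 + 1 + 1 + 1 = 5

5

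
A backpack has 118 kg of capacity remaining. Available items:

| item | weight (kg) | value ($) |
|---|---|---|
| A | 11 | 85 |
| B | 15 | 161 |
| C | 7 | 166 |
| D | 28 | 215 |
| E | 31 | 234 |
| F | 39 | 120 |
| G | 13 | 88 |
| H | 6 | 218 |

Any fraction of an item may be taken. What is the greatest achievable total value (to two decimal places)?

Order: H (218/6=36.33) > C (166/7=23.71) > B (161/15=10.73) > A (85/11=7.73) > D (215/28=7.68) > E (234/31=7.55) > G (88/13=6.77) > F (120/39=3.08)
Fill: take H (6 @ 218) → take C (7 @ 166) → take B (15 @ 161) → take A (11 @ 85) → take D (28 @ 215) → take E (31 @ 234) → take G (13 @ 88) → take 7/39 of F → 21.54; 118/118 used.
Total value = 1188.54

1188.54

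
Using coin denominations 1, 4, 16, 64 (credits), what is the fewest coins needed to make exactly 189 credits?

Use the largest denomination that fits, subtract, and repeat.
189 − 2×64→61 − 3×16→13 − 3×4→1 − 1×1→0
Total coins = 2 + 3 + 3 + 1 = 9

9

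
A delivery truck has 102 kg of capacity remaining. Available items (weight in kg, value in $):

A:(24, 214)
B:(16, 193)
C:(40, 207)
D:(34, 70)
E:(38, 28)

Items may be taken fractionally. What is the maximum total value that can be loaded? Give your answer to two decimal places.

659.29

Greedy by value/weight ratio, highest first.
Order: B (193/16=12.06) > A (214/24=8.92) > C (207/40=5.17) > D (70/34=2.06) > E (28/38=0.74)
Fill: take B (16 @ 193) → take A (24 @ 214) → take C (40 @ 207) → take 22/34 of D → 45.29; 102/102 used.
Total value = 659.29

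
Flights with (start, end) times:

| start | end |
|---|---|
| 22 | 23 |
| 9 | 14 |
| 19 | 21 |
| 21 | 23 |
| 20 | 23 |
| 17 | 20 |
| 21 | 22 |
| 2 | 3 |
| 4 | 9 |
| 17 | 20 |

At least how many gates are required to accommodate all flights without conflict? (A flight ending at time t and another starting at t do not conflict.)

3

Events (time:±→running): 2:+→1 3:-→0 4:+→1 9:-→0 9:+→1 14:-→0 17:+→1 17:+→2 19:+→3 … peak 3.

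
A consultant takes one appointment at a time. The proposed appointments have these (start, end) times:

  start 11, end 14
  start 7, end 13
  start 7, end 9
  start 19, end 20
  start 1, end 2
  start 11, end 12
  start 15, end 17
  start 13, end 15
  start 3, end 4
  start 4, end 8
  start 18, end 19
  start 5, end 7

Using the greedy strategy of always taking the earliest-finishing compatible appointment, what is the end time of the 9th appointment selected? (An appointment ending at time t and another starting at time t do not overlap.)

20

Greedy by earliest finish: after sorting by end time, pick each interval compatible with the last pick.
Sorted by end: (1,2)  (3,4)  (5,7)  (4,8)  (7,9)  (11,12)  (7,13)  (11,14)  (13,15)  (15,17)  (18,19)  (19,20)
take (1,2); take (3,4); take (5,7); take (7,9); take (11,12); skip (7,13); take (13,15); take (15,17); take (18,19); take (19,20).
Selected: (1,2) (3,4) (5,7) (7,9) (11,12) (13,15) (15,17) (18,19) (19,20)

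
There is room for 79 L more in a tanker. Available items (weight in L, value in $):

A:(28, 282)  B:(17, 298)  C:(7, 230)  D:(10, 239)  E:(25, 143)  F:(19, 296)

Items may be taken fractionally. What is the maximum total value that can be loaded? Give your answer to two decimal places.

1324.86

Order: C (230/7=32.86) > D (239/10=23.90) > B (298/17=17.53) > F (296/19=15.58) > A (282/28=10.07) > E (143/25=5.72)
Fill: take C (7 @ 230) → take D (10 @ 239) → take B (17 @ 298) → take F (19 @ 296) → take 26/28 of A → 261.86; 79/79 used.
Total value = 1324.86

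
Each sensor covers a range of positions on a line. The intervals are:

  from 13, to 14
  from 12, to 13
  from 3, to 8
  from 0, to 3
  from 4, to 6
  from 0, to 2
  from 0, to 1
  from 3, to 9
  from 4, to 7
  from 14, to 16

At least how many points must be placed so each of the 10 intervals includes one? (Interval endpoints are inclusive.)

4

Sort by right endpoint; whenever an interval is uncovered, place a point at its right end.
By right end: [0,1]  [0,2]  [0,3]  [4,6]  [4,7]  [3,8]  [3,9]  [12,13]  [13,14]  [14,16]
[0,1] uncovered → point at 1; [4,6] uncovered → point at 6; [12,13] uncovered → point at 13; [14,16] uncovered → point at 16.
Points: 1, 6, 13, 16 (4 total).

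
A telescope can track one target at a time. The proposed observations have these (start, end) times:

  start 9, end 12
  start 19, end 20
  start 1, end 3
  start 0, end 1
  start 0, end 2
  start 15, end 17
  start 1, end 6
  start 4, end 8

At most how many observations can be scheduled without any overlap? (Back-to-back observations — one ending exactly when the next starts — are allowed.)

By end time: (0,1), (0,2), (1,3), (1,6), (4,8), (9,12), (15,17), (19,20).
Pick (0,1); next start ≥ 1 → (1,3); next start ≥ 3 → (4,8); next start ≥ 8 → (9,12); next start ≥ 12 → (15,17); next start ≥ 17 → (19,20).
Selected 6 observations.

6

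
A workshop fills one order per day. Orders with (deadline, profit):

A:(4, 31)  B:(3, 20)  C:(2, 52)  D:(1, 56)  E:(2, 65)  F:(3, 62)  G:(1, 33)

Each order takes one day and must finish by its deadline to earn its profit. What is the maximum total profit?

Profit order: E=65 F=62 D=56 C=52 G=33 A=31 B=20
Assign: E→slot 2, F→slot 3, D→slot 1, C skipped, G skipped, A→slot 4, B skipped.
Slots: [1:D] [2:E] [3:F] [4:A]
Profit = 56 + 65 + 62 + 31 = 214

214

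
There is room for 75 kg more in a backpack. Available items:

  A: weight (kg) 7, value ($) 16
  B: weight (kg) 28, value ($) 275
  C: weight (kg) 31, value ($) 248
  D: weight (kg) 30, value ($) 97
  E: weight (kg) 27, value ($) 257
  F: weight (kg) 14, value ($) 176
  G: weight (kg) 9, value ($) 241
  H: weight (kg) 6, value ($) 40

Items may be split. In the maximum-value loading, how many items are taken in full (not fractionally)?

Greedy by value/weight ratio, highest first.
Ratios (sorted): G 26.78, F 12.57, B 9.82, E 9.52, C 8.00, H 6.67, D 3.23, A 2.29
take G (9 @ 241); take F (14 @ 176); take B (28 @ 275); take 24/27 of E → 228.44. Capacity used 75/75.
3 item(s) taken whole; one partial (take 24/27 of E).

3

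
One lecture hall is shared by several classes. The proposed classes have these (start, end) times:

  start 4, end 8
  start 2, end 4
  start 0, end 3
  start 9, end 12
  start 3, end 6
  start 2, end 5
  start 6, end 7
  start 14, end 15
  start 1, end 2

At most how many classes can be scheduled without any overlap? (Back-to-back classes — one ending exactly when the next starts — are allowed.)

5

Order by finish time; keep every interval that doesn't clash with the previous kept one.
By end time: (1,2), (0,3), (2,4), (2,5), (3,6), (6,7), (4,8), (9,12), (14,15).
Pick (1,2); next start ≥ 2 → (2,4); next start ≥ 4 → (6,7); next start ≥ 7 → (9,12); next start ≥ 12 → (14,15).
Selected 5 classes.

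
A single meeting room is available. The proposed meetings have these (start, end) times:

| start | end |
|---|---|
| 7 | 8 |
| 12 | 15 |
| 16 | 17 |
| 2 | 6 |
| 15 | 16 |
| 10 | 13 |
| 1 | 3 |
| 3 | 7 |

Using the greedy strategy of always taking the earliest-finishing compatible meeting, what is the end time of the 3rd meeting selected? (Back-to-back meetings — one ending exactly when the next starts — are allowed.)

Greedy by earliest finish: after sorting by end time, pick each interval compatible with the last pick.
By end time: (1,3), (2,6), (3,7), (7,8), (10,13), (12,15), (15,16), (16,17).
Pick (1,3); next start ≥ 3 → (3,7); next start ≥ 7 → (7,8); next start ≥ 8 → (10,13); next start ≥ 13 → (15,16); next start ≥ 16 → (16,17).
Selected: (1,3) (3,7) (7,8) (10,13) (15,16) (16,17)

8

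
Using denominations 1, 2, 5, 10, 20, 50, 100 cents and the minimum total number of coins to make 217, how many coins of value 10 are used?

Use the largest denomination that fits, subtract, and repeat.
217 = 2×100 + 1×10 + 1×5 + 1×2
Count of 10: 1

1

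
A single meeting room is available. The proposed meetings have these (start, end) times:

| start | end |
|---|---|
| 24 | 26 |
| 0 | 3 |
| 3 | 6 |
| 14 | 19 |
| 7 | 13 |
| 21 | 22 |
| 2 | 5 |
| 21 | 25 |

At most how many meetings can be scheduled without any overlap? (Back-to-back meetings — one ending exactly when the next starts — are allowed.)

6

Greedy by earliest finish: after sorting by end time, pick each interval compatible with the last pick.
Sorted by end: (0,3)  (2,5)  (3,6)  (7,13)  (14,19)  (21,22)  (21,25)  (24,26)
take (0,3); take (3,6); take (7,13); take (14,19); take (21,22); skip (21,25); take (24,26).
Selected 6 meetings.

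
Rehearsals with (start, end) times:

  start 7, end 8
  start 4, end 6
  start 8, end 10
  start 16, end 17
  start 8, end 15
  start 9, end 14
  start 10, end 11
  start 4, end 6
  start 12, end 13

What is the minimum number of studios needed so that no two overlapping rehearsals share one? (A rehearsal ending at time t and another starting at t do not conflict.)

Events (time:±→running): 4:+→1 4:+→2 6:-→1 6:-→0 7:+→1 8:-→0 8:+→1 8:+→2 9:+→3 … peak 3.

3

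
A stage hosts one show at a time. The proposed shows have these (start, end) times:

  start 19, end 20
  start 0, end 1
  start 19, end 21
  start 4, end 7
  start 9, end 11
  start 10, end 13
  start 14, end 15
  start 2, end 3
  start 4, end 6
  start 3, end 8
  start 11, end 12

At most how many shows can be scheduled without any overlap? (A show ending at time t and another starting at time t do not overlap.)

7

By end time: (0,1), (2,3), (4,6), (4,7), (3,8), (9,11), (11,12), (10,13), (14,15), (19,20), (19,21).
Pick (0,1); next start ≥ 1 → (2,3); next start ≥ 3 → (4,6); next start ≥ 6 → (9,11); next start ≥ 11 → (11,12); next start ≥ 12 → (14,15); next start ≥ 15 → (19,20).
Selected 7 shows.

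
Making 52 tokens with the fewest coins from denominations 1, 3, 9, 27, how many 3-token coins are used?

52 = 1×27 + 2×9 + 2×3 + 1×1
Count of 3: 2

2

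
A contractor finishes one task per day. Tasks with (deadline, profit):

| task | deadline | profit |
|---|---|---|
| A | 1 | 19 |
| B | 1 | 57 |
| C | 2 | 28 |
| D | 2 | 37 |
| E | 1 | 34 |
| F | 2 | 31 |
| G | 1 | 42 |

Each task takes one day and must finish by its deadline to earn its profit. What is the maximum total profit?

94

Profit order: B=57 G=42 D=37 E=34 F=31 C=28 A=19
Assign: B→slot 1, G skipped, D→slot 2, E skipped, F skipped, C skipped, A skipped.
Slots: [1:B] [2:D]
Profit = 57 + 37 = 94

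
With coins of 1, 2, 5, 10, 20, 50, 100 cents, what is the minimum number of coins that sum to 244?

244 = 2×100 + 2×20 + 2×2
Total coins = 2 + 2 + 2 = 6

6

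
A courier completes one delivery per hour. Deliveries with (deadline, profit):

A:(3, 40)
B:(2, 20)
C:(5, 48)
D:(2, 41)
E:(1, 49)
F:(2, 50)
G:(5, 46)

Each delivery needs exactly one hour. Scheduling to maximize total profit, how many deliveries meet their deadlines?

5

Take jobs in profit order; each goes to the latest open slot no later than its deadline.
By profit: F(d2,50), E(d1,49), C(d5,48), G(d5,46), D(d2,41), A(d3,40), B(d2,20)
F→slot 2; E→slot 1; C→slot 5; G→slot 4; D skipped; A→slot 3; B skipped.
5 of 7 scheduled.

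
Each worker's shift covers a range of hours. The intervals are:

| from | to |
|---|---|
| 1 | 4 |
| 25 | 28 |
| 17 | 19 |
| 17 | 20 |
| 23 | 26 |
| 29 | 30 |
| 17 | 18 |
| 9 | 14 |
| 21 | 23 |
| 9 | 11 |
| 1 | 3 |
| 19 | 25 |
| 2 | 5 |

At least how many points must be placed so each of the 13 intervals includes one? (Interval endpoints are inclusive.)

6

Process intervals by earliest right end; each time one isn't hit yet, stab at its right endpoint.
Sorted: [1,3] [1,4] [2,5] [9,11] [9,14] [17,18] [17,19] [17,20] [21,23] [19,25] [23,26] [25,28] [29,30]
{[1,3],[1,4],[2,5]} hit by 3; {[9,11],[9,14]} hit by 11; {[17,18],[17,19],[17,20]} hit by 18; {[21,23],[19,25],[23,26]} hit by 23; {[25,28]} hit by 28; {[29,30]} hit by 30.
Points: 3, 11, 18, 23, 28, 30 (6 total).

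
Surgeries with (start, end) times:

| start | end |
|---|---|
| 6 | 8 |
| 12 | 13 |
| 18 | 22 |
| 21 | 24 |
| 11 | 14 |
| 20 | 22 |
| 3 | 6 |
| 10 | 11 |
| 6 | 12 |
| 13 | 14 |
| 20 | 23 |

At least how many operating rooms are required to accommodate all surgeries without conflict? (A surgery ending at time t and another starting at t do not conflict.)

Events (time:±→running): 3:+→1 6:-→0 6:+→1 6:+→2 8:-→1 10:+→2 11:-→1 11:+→2 12:-→1 12:+→2 13:-→1 13:+→2 14:-→1 14:-→0 18:+→1 20:+→2 20:+→3 21:+→4 … peak 4.

4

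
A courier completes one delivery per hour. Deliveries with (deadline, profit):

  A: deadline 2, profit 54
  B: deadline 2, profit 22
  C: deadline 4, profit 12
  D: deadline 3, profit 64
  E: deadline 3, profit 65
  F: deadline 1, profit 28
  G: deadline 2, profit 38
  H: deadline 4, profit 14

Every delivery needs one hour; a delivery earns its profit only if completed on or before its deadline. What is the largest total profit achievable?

197

Take jobs in profit order; each goes to the latest open slot no later than its deadline.
By profit: E(d3,65), D(d3,64), A(d2,54), G(d2,38), F(d1,28), B(d2,22), H(d4,14), C(d4,12)
E→slot 3; D→slot 2; A→slot 1; G skipped; F skipped; B skipped; H→slot 4; C skipped.
Profit = 54 + 64 + 65 + 14 = 197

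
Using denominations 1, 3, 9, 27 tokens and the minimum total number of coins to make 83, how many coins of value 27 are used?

3

Greedy: take as many of the largest coin as possible, then repeat with the remainder.
83 = 3×27 + 2×1
Count of 27: 3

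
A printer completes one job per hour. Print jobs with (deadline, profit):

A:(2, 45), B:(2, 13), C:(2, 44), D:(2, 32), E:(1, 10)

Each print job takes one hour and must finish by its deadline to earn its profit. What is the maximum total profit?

89

By profit: A(d2,45), C(d2,44), D(d2,32), B(d2,13), E(d1,10)
A→slot 2; C→slot 1; D skipped; B skipped; E skipped.
Profit = 44 + 45 = 89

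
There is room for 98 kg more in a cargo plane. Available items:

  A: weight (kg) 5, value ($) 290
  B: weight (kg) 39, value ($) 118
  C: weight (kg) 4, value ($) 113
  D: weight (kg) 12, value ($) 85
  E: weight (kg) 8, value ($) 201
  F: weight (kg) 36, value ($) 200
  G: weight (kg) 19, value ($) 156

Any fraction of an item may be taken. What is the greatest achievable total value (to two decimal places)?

1087.36

Ratios (sorted): A 58.00, C 28.25, E 25.12, G 8.21, D 7.08, F 5.56, B 3.03
take A (5 @ 290); take C (4 @ 113); take E (8 @ 201); take G (19 @ 156); take D (12 @ 85); take F (36 @ 200); take 14/39 of B → 42.36. Capacity used 98/98.
Total value = 1087.36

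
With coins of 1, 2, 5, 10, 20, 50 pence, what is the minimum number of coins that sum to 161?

161 − 3×50→11 − 1×10→1 − 1×1→0
Total coins = 3 + 1 + 1 = 5

5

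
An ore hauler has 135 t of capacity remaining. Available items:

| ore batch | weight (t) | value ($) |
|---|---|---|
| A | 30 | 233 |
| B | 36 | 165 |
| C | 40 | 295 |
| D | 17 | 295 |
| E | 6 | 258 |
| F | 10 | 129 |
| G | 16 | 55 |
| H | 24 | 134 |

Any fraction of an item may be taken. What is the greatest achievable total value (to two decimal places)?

Ratios (sorted): E 43.00, D 17.35, F 12.90, A 7.77, C 7.38, H 5.58, B 4.58, G 3.44
take E (6 @ 258); take D (17 @ 295); take F (10 @ 129); take A (30 @ 233); take C (40 @ 295); take H (24 @ 134); take 8/36 of B → 36.67. Capacity used 135/135.
Total value = 1380.67

1380.67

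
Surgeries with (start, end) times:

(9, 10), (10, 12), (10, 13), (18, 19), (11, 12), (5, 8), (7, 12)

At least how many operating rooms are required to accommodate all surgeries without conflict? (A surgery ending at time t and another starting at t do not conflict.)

Count concurrent intervals with a sweep; the peak is the room count.
starts: [5, 7, 9, 10, 10, 11, 18]
ends:   [8, 10, 12, 12, 12, 13, 19]
s5→1 s7→2 e8→1 s9→2 e10→1 s10→2 s10→3 s11→4  — peak 4.

4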